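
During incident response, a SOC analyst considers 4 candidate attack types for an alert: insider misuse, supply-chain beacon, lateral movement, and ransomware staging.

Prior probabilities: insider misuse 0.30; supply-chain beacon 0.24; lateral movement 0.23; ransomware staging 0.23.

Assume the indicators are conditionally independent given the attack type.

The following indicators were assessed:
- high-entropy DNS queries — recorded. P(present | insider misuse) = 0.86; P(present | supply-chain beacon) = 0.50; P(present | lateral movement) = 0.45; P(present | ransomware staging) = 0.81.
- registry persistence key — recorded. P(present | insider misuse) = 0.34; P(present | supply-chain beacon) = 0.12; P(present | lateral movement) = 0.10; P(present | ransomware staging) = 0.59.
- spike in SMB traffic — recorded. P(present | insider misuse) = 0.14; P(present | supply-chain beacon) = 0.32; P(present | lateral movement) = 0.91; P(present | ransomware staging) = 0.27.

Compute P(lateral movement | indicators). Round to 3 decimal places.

0.168

By Bayes' rule with conditional independence, the unnormalized weight for each hypothesis is prior × ∏ likelihoods:
  insider misuse: 0.30 × 0.86 × 0.34 × 0.14 = 0.012281
  supply-chain beacon: 0.24 × 0.50 × 0.12 × 0.32 = 0.004608
  lateral movement: 0.23 × 0.45 × 0.10 × 0.91 = 0.0094185
  ransomware staging: 0.23 × 0.81 × 0.59 × 0.27 = 0.029678
Marginal likelihood of the evidence = 0.055985.
P(lateral movement | evidence) = 0.0094185 / 0.055985 ≈ 0.168.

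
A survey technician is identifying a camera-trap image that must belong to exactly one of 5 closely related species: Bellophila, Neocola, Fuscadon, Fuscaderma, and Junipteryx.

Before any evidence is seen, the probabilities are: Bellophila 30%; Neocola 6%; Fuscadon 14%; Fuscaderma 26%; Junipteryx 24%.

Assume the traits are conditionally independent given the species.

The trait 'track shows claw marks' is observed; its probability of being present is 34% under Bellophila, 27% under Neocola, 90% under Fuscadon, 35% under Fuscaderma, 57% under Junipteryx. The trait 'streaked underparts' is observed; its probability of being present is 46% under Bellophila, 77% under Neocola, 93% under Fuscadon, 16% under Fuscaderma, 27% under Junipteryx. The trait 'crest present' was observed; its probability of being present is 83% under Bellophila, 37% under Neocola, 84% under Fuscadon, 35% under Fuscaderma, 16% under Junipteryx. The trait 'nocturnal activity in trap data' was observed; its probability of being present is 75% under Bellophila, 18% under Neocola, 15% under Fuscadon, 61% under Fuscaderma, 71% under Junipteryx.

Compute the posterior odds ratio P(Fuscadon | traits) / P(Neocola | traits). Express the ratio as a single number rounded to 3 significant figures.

Posterior odds equal prior odds times the likelihood ratio; only the two competing hypotheses matter.
  Fuscadon: 0.14 × 0.90 × 0.93 × 0.84 × 0.15 = 0.014765
  Neocola: 0.06 × 0.27 × 0.77 × 0.37 × 0.18 = 0.00083077
Odds(Fuscadon : Neocola) = 0.014765 / 0.00083077 ≈ 17.8.

17.8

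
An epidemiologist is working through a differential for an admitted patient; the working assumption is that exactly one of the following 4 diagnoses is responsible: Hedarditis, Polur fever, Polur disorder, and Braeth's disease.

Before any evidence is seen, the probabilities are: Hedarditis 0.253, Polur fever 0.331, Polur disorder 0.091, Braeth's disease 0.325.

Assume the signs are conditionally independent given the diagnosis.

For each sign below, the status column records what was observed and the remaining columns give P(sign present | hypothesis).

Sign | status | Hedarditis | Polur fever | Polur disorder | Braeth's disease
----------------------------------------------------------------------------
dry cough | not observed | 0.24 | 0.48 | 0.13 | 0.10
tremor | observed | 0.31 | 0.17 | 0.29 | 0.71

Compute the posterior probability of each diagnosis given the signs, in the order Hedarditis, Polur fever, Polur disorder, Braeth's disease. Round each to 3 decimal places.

0.187, 0.092, 0.072, 0.650

Multiply each prior by the joint likelihood of the sign pattern (using 1 − P(present | H) for each absent sign):
  Hedarditis: 0.253 × (1 − 0.24) × 0.31 = 0.059607
  Polur fever: 0.331 × (1 − 0.48) × 0.17 = 0.02926
  Polur disorder: 0.091 × (1 − 0.13) × 0.29 = 0.022959
  Braeth's disease: 0.325 × (1 − 0.10) × 0.71 = 0.20768
The unnormalized weights sum to 0.3195.
P(Hedarditis | evidence) = 0.059607 / 0.3195 ≈ 0.187
P(Polur fever | evidence) = 0.02926 / 0.3195 ≈ 0.092
P(Polur disorder | evidence) = 0.022959 / 0.3195 ≈ 0.072
P(Braeth's disease | evidence) = 0.20768 / 0.3195 ≈ 0.650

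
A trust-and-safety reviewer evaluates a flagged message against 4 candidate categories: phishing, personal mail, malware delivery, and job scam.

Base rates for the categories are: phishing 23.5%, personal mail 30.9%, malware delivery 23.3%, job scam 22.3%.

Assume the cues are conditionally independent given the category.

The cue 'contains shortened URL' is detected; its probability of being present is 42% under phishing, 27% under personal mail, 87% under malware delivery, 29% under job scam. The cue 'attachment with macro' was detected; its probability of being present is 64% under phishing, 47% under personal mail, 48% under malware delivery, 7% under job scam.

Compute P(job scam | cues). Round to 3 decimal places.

0.022

For each hypothesis, the unnormalized posterior weight is prior × product of the cue likelihoods:
  phishing: 0.235 × 0.42 × 0.64 = 0.063168
  personal mail: 0.309 × 0.27 × 0.47 = 0.039212
  malware delivery: 0.233 × 0.87 × 0.48 = 0.097301
  job scam: 0.223 × 0.29 × 0.07 = 0.0045269
Normalizing constant Z = 0.063168 + 0.039212 + 0.097301 + 0.0045269 = 0.20421.
P(job scam | evidence) = 0.0045269 / 0.20421 ≈ 0.022.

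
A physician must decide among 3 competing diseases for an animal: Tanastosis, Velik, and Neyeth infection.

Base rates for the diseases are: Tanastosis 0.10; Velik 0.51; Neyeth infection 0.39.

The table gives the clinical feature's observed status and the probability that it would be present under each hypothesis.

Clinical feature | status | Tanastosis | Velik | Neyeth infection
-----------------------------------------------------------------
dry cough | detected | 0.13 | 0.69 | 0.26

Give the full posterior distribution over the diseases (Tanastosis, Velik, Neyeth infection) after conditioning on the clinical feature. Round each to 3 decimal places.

0.028, 0.755, 0.217

Multiply each prior by the likelihood of the clinical feature:
  Tanastosis: 0.10 × 0.13 = 0.013
  Velik: 0.51 × 0.69 = 0.3519
  Neyeth infection: 0.39 × 0.26 = 0.1014
The unnormalized weights sum to 0.4663.
P(Tanastosis | evidence) = 0.013 / 0.4663 ≈ 0.028
P(Velik | evidence) = 0.3519 / 0.4663 ≈ 0.755
P(Neyeth infection | evidence) = 0.1014 / 0.4663 ≈ 0.217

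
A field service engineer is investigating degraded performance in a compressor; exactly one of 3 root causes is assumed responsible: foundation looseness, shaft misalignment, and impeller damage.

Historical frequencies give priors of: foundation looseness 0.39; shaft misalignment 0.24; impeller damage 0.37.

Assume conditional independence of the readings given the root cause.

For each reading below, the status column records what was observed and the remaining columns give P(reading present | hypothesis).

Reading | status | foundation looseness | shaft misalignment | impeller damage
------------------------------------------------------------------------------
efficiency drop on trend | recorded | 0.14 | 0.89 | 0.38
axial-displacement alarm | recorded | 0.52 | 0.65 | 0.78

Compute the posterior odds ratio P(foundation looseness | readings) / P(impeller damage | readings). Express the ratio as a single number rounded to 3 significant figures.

Posterior odds equal prior odds times the likelihood ratio; only the two competing hypotheses matter.
  foundation looseness: 0.39 × 0.14 × 0.52 = 0.028392
  impeller damage: 0.37 × 0.38 × 0.78 = 0.10967
Odds(foundation looseness : impeller damage) = 0.028392 / 0.10967 ≈ 0.259.

0.259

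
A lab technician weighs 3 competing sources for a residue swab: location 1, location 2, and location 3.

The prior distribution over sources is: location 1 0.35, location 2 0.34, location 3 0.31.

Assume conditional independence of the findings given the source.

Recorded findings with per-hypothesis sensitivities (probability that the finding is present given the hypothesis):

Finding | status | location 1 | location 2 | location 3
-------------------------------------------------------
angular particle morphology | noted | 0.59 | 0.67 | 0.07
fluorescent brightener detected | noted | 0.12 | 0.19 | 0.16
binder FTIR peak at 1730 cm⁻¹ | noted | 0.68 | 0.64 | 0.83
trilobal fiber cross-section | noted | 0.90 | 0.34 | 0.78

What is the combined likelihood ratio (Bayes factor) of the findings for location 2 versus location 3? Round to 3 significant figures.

3.82

Take the product of per-finding likelihoods under each hypothesis, then divide.
  location 2: 0.67 × 0.19 × 0.64 × 0.34 = 0.0277
  location 3: 0.07 × 0.16 × 0.83 × 0.78 = 0.0072509
Bayes factor = 0.0277 / 0.0072509 ≈ 3.82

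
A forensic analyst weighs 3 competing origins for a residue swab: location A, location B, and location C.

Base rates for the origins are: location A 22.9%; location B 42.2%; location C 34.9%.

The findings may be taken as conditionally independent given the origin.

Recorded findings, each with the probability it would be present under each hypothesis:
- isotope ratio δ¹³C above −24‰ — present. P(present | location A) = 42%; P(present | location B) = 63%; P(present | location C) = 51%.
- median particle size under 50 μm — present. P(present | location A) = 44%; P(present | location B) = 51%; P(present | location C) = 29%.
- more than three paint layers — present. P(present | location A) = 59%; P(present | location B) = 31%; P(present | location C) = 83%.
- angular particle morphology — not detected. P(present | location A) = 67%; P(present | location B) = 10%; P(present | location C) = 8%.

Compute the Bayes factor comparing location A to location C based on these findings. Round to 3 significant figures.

0.319

The Bayes factor is the ratio of the joint likelihoods of the evidence pattern under the two hypotheses (using 1 − P(present | H) for each absent finding).
  location A: 0.42 × 0.44 × 0.59 × (1 − 0.67) = 0.035981
  location C: 0.51 × 0.29 × 0.83 × (1 − 0.08) = 0.11294
Bayes factor = 0.035981 / 0.11294 ≈ 0.319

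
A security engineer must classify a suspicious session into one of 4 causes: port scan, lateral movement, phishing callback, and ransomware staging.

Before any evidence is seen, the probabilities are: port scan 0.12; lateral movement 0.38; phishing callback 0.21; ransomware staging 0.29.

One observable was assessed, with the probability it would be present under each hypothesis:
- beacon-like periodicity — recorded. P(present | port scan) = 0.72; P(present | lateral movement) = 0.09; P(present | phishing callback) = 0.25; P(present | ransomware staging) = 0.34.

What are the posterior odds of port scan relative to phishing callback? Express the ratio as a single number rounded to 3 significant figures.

1.65

Unnormalized posterior weight (prior times the observable likelihood) for each of the two hypotheses:
  port scan: 0.12 × 0.72 = 0.0864
  phishing callback: 0.21 × 0.25 = 0.0525
Odds(port scan : phishing callback) = 0.0864 / 0.0525 ≈ 1.65.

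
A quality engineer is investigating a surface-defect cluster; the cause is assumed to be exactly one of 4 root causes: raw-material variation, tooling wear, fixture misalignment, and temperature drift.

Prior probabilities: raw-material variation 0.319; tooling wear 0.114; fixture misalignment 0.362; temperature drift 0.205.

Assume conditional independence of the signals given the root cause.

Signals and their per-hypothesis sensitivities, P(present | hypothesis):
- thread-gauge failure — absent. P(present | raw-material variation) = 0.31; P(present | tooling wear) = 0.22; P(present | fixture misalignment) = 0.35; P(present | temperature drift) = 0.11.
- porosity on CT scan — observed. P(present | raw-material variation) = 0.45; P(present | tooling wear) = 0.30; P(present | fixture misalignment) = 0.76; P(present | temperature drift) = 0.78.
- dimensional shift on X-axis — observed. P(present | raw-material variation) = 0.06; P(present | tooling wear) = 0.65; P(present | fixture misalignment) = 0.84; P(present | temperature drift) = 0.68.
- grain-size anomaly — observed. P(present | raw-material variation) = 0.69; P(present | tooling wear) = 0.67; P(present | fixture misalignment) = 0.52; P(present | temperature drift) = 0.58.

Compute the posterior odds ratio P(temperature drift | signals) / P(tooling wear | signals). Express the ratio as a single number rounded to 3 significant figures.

4.83

The normalizing constant cancels in an odds ratio, so compute prior × likelihood for the two hypotheses only (using 1 − P(present | H) for each absent signal):
  temperature drift: 0.205 × (1 − 0.11) × 0.78 × 0.68 × 0.58 = 0.056127
  tooling wear: 0.114 × (1 − 0.22) × 0.30 × 0.65 × 0.67 = 0.011617
Odds(temperature drift : tooling wear) = 0.056127 / 0.011617 ≈ 4.83.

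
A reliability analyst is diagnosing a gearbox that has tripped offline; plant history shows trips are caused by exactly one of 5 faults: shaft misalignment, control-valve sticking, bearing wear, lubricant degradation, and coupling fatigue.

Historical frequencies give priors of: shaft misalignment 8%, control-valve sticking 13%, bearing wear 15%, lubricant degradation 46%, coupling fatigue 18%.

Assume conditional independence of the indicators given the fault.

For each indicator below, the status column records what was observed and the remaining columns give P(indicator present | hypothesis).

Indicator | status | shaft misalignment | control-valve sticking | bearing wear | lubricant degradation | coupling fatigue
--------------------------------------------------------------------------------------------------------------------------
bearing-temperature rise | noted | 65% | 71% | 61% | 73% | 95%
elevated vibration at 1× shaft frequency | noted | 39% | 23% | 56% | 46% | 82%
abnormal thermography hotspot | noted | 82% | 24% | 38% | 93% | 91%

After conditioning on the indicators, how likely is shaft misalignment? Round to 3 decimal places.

Multiply each prior by the joint likelihood of the indicator pattern:
  shaft misalignment: 0.08 × 0.65 × 0.39 × 0.82 = 0.01663
  control-valve sticking: 0.13 × 0.71 × 0.23 × 0.24 = 0.005095
  bearing wear: 0.15 × 0.61 × 0.56 × 0.38 = 0.019471
  lubricant degradation: 0.46 × 0.73 × 0.46 × 0.93 = 0.14366
  coupling fatigue: 0.18 × 0.95 × 0.82 × 0.91 = 0.1276
The unnormalized weights sum to 0.31245.
P(shaft misalignment | evidence) = 0.01663 / 0.31245 ≈ 0.053.

0.053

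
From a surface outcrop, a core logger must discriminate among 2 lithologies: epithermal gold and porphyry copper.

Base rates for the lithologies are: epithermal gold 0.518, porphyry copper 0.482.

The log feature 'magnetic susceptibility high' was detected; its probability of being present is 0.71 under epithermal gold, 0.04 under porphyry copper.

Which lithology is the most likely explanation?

By Bayes' rule, the unnormalized weight for each hypothesis is prior × likelihood:
  epithermal gold: 0.518 × 0.71 = 0.36778
  porphyry copper: 0.482 × 0.04 = 0.01928
Marginal likelihood of the evidence = 0.38706.
P(epithermal gold | evidence) ≈ 0.36778 / 0.38706 ≈ 0.950
P(porphyry copper | evidence) ≈ 0.01928 / 0.38706 ≈ 0.050
The largest is 0.950, so epithermal gold is most probable.

epithermal gold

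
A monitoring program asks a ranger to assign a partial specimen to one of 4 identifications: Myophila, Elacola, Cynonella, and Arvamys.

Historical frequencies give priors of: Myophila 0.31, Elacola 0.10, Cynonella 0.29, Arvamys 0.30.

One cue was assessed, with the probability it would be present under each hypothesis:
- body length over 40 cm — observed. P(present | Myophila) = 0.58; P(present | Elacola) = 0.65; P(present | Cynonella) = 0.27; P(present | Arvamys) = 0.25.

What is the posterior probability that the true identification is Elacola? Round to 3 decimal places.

By Bayes' rule, the unnormalized weight for each hypothesis is prior × likelihood:
  Myophila: 0.31 × 0.58 = 0.1798
  Elacola: 0.10 × 0.65 = 0.065
  Cynonella: 0.29 × 0.27 = 0.0783
  Arvamys: 0.30 × 0.25 = 0.075
Normalizing constant Z = 0.1798 + 0.065 + 0.0783 + 0.075 = 0.3981.
P(Elacola | evidence) = 0.065 / 0.3981 ≈ 0.163.

0.163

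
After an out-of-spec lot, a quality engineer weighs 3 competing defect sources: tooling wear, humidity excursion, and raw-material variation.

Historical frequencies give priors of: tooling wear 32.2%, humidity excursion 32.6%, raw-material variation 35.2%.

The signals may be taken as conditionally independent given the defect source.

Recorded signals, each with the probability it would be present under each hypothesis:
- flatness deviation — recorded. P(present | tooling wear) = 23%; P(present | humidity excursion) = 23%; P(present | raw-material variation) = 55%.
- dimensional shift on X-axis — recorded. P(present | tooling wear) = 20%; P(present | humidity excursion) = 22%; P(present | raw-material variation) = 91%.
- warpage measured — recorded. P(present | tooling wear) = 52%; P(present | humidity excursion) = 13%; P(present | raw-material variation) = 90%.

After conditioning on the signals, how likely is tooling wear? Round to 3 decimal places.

For each hypothesis, the unnormalized posterior weight is prior × product of the signal likelihoods:
  tooling wear: 0.322 × 0.23 × 0.20 × 0.52 = 0.0077022
  humidity excursion: 0.326 × 0.23 × 0.22 × 0.13 = 0.0021444
  raw-material variation: 0.352 × 0.55 × 0.91 × 0.90 = 0.15856
Normalizing constant Z = 0.0077022 + 0.0021444 + 0.15856 = 0.16841.
P(tooling wear | evidence) = 0.0077022 / 0.16841 ≈ 0.046.

0.046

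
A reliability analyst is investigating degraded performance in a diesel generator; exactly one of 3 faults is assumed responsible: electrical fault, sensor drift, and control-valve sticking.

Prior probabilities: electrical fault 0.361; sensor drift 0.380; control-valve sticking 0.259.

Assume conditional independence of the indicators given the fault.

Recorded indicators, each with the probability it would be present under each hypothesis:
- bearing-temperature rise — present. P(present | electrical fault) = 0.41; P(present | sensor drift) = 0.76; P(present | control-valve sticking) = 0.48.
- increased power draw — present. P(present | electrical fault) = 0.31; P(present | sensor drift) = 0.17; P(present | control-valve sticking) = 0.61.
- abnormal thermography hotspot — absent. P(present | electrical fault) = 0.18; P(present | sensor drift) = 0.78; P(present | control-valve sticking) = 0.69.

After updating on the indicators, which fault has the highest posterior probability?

By Bayes' rule with conditional independence, the unnormalized weight for each hypothesis is prior × ∏ likelihoods (using 1 − P(present | H) for each absent indicator):
  electrical fault: 0.361 × 0.41 × 0.31 × (1 − 0.18) = 0.037624
  sensor drift: 0.380 × 0.76 × 0.17 × (1 − 0.78) = 0.010801
  control-valve sticking: 0.259 × 0.48 × 0.61 × (1 − 0.69) = 0.023509
Normalizing constant Z = 0.037624 + 0.010801 + 0.023509 = 0.071934.
P(electrical fault | evidence) ≈ 0.037624 / 0.071934 ≈ 0.523
P(sensor drift | evidence) ≈ 0.010801 / 0.071934 ≈ 0.150
P(control-valve sticking | evidence) ≈ 0.023509 / 0.071934 ≈ 0.327
The largest is 0.523, so electrical fault is most probable.

electrical fault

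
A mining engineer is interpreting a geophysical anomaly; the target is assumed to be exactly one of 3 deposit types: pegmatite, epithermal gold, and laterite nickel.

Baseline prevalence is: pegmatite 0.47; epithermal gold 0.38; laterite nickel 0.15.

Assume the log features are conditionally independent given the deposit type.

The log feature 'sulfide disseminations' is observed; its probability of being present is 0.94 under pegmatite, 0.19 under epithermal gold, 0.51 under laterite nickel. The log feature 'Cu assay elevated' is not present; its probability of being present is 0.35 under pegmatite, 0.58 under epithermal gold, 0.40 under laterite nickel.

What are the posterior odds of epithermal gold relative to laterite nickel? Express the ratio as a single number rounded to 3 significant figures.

0.661

Unnormalized posterior weight (prior times the log feature likelihoods) for each of the two hypotheses (using 1 − P(present | H) for each absent log feature):
  epithermal gold: 0.38 × 0.19 × (1 − 0.58) = 0.030324
  laterite nickel: 0.15 × 0.51 × (1 − 0.40) = 0.0459
Odds(epithermal gold : laterite nickel) = 0.030324 / 0.0459 ≈ 0.661.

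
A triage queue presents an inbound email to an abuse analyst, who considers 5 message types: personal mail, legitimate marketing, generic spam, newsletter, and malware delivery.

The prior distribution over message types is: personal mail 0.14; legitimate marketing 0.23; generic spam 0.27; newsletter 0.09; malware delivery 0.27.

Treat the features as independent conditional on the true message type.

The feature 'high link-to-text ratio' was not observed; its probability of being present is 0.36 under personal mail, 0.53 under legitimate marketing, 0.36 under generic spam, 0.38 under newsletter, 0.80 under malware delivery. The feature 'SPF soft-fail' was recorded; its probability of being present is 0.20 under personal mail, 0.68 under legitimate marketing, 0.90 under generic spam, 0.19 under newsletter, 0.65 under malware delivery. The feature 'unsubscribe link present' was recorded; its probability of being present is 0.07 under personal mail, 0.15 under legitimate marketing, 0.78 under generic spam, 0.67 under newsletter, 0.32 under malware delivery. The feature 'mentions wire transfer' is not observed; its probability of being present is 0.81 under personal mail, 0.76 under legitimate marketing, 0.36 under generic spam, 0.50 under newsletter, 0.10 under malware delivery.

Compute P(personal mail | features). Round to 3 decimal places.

0.003

Multiply each prior by the joint likelihood of the feature pattern (using 1 − P(present | H) for each absent feature):
  personal mail: 0.14 × (1 − 0.36) × 0.20 × 0.07 × (1 − 0.81) = 0.00023834
  legitimate marketing: 0.23 × (1 − 0.53) × 0.68 × 0.15 × (1 − 0.76) = 0.0026463
  generic spam: 0.27 × (1 − 0.36) × 0.90 × 0.78 × (1 − 0.36) = 0.077636
  newsletter: 0.09 × (1 − 0.38) × 0.19 × 0.67 × (1 − 0.50) = 0.0035517
  malware delivery: 0.27 × (1 − 0.80) × 0.65 × 0.32 × (1 − 0.10) = 0.010109
Marginal likelihood of the evidence = 0.094181.
P(personal mail | evidence) = 0.00023834 / 0.094181 ≈ 0.003.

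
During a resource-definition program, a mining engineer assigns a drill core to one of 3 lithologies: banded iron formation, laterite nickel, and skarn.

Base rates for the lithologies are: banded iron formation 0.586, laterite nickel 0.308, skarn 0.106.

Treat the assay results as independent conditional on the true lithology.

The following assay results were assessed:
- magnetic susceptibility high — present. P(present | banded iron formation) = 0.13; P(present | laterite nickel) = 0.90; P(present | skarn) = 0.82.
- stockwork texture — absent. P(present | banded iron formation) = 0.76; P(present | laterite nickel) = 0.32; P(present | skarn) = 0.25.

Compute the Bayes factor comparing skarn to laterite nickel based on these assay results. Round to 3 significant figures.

Take the product of per-assay result likelihoods under each hypothesis (using 1 − P(present | H) for each absent assay result), then divide.
  skarn: 0.82 × (1 − 0.25) = 0.615
  laterite nickel: 0.90 × (1 − 0.32) = 0.612
Bayes factor = 0.615 / 0.612 ≈ 1.00

1.00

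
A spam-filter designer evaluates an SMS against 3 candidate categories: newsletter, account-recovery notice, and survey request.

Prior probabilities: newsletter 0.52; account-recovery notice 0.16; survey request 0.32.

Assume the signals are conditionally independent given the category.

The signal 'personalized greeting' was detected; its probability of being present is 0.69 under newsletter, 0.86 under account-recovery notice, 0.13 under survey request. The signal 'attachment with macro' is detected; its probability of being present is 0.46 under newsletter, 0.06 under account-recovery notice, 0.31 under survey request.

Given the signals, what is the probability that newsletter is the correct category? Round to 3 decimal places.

0.886

Multiply each prior by the joint likelihood of the signal pattern:
  newsletter: 0.52 × 0.69 × 0.46 = 0.16505
  account-recovery notice: 0.16 × 0.86 × 0.06 = 0.008256
  survey request: 0.32 × 0.13 × 0.31 = 0.012896
Marginal likelihood of the evidence = 0.1862.
P(newsletter | evidence) = 0.16505 / 0.1862 ≈ 0.886.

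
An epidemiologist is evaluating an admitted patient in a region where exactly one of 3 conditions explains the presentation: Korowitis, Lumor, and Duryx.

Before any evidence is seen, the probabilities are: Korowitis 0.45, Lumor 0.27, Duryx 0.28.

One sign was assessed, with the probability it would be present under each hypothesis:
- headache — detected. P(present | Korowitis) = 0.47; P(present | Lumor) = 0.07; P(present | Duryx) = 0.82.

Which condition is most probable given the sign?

Duryx

Multiply each prior by the likelihood of the sign:
  Korowitis: 0.45 × 0.47 = 0.2115
  Lumor: 0.27 × 0.07 = 0.0189
  Duryx: 0.28 × 0.82 = 0.2296
Normalizing constant Z = 0.2115 + 0.0189 + 0.2296 = 0.46.
P(Korowitis | evidence) ≈ 0.2115 / 0.46 ≈ 0.460
P(Lumor | evidence) ≈ 0.0189 / 0.46 ≈ 0.041
P(Duryx | evidence) ≈ 0.2296 / 0.46 ≈ 0.499
The largest is 0.499, so Duryx is most probable.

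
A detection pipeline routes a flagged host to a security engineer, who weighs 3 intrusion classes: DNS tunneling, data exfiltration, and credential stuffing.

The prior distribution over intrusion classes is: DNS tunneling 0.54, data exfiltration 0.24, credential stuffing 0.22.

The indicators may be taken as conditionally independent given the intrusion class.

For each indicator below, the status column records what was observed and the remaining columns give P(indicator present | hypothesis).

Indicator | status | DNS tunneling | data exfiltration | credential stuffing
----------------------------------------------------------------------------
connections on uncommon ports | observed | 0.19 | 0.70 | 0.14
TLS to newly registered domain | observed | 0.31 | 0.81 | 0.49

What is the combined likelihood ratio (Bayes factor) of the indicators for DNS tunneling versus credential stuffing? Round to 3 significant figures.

0.859

Joint likelihood of the indicator pattern under each hypothesis:
  DNS tunneling: 0.19 × 0.31 = 0.0589
  credential stuffing: 0.14 × 0.49 = 0.0686
Bayes factor = 0.0589 / 0.0686 ≈ 0.859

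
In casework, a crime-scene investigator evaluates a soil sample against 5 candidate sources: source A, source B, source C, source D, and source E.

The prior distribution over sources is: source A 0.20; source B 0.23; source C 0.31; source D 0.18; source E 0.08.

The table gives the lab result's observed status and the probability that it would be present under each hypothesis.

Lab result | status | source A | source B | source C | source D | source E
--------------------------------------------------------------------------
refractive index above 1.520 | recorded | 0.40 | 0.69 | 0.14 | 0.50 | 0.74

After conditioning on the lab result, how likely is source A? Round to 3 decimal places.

For each hypothesis, the unnormalized posterior weight is prior × likelihood:
  source A: 0.20 × 0.40 = 0.08
  source B: 0.23 × 0.69 = 0.1587
  source C: 0.31 × 0.14 = 0.0434
  source D: 0.18 × 0.50 = 0.09
  source E: 0.08 × 0.74 = 0.0592
Normalizing constant Z = 0.08 + 0.1587 + 0.0434 + 0.09 + 0.0592 = 0.4313.
P(source A | evidence) = 0.08 / 0.4313 ≈ 0.185.

0.185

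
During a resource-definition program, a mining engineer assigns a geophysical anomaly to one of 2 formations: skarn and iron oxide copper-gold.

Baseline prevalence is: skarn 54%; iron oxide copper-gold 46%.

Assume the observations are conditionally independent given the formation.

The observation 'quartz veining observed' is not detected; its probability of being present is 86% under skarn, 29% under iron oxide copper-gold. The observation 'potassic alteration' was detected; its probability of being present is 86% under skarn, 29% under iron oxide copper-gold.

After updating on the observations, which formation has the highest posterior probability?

iron oxide copper-gold

Multiply each prior by the joint likelihood of the evidence pattern (using 1 − P(present | H) for each absent observation):
  skarn: 0.54 × (1 − 0.86) × 0.86 = 0.065016
  iron oxide copper-gold: 0.46 × (1 − 0.29) × 0.29 = 0.094714
Normalizing constant Z = 0.065016 + 0.094714 = 0.15973.
P(skarn | evidence) ≈ 0.065016 / 0.15973 ≈ 0.407
P(iron oxide copper-gold | evidence) ≈ 0.094714 / 0.15973 ≈ 0.593
The largest is 0.593, so iron oxide copper-gold is most probable.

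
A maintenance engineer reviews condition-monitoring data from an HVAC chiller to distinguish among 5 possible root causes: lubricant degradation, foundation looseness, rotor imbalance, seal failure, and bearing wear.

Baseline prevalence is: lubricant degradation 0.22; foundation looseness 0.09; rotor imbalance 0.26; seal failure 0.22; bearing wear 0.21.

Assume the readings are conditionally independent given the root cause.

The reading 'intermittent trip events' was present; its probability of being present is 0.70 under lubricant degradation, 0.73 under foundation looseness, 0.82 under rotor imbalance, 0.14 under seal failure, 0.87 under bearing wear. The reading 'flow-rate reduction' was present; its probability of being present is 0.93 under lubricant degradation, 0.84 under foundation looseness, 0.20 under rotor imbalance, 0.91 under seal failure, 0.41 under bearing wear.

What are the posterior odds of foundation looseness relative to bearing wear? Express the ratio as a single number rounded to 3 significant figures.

Unnormalized posterior weight (prior times the reading likelihoods) for each of the two hypotheses:
  foundation looseness: 0.09 × 0.73 × 0.84 = 0.055188
  bearing wear: 0.21 × 0.87 × 0.41 = 0.074907
Posterior odds = 0.055188 / 0.074907 ≈ 0.737.

0.737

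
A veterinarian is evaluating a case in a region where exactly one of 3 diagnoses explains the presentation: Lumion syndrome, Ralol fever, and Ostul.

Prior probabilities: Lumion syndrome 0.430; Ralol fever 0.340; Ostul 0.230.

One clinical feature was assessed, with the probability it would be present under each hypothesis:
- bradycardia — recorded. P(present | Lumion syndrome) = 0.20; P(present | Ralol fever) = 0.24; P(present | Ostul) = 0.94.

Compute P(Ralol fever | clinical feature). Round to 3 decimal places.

0.213

Multiply each prior by the likelihood of the clinical feature:
  Lumion syndrome: 0.430 × 0.20 = 0.086
  Ralol fever: 0.340 × 0.24 = 0.0816
  Ostul: 0.230 × 0.94 = 0.2162
Marginal likelihood of the evidence = 0.3838.
P(Ralol fever | evidence) = 0.0816 / 0.3838 ≈ 0.213.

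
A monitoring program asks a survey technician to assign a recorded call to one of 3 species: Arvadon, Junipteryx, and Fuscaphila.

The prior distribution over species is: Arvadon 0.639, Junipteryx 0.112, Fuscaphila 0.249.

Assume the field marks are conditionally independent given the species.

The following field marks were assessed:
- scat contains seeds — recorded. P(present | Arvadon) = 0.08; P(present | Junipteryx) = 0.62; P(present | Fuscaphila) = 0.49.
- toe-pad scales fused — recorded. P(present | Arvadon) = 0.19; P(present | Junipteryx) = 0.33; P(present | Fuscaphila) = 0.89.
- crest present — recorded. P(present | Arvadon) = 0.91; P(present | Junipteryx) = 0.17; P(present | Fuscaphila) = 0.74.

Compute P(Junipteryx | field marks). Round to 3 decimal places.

0.042

For each hypothesis, the unnormalized posterior weight is prior × product of the field mark likelihoods:
  Arvadon: 0.639 × 0.08 × 0.19 × 0.91 = 0.0088386
  Junipteryx: 0.112 × 0.62 × 0.33 × 0.17 = 0.0038956
  Fuscaphila: 0.249 × 0.49 × 0.89 × 0.74 = 0.080356
Normalizing constant Z = 0.0088386 + 0.0038956 + 0.080356 = 0.09309.
P(Junipteryx | evidence) = 0.0038956 / 0.09309 ≈ 0.042.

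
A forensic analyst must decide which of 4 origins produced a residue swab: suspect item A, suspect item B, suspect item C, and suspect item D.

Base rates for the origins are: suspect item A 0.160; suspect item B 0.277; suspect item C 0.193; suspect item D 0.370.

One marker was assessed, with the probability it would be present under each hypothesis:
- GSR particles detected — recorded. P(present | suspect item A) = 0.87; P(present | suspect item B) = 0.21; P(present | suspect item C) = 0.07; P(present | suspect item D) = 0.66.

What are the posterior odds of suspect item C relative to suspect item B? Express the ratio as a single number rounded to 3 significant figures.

Unnormalized posterior weight (prior times the marker likelihood) for each of the two hypotheses:
  suspect item C: 0.193 × 0.07 = 0.01351
  suspect item B: 0.277 × 0.21 = 0.05817
Posterior odds = 0.01351 / 0.05817 ≈ 0.232.

0.232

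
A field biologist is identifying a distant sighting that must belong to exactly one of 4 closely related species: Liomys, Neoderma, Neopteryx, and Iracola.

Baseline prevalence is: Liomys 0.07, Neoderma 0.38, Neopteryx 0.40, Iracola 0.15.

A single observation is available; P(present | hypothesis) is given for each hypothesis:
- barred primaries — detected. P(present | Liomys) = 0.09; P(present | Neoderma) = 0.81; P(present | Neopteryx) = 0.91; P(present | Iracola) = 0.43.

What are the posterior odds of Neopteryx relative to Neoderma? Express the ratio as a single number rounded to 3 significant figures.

The normalizing constant cancels in an odds ratio, so compute prior × likelihood for the two hypotheses only:
  Neopteryx: 0.40 × 0.91 = 0.364
  Neoderma: 0.38 × 0.81 = 0.3078
Odds(Neopteryx : Neoderma) = 0.364 / 0.3078 ≈ 1.18.

1.18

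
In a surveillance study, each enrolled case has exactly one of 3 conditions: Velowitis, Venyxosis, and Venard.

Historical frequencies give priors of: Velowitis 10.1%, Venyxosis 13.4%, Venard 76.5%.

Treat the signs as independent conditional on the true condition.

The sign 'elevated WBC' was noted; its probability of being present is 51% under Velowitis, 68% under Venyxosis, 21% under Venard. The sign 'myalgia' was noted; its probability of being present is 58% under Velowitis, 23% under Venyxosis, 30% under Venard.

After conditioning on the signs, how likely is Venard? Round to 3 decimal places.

By Bayes' rule with conditional independence, the unnormalized weight for each hypothesis is prior × ∏ likelihoods:
  Velowitis: 0.101 × 0.51 × 0.58 = 0.029876
  Venyxosis: 0.134 × 0.68 × 0.23 = 0.020958
  Venard: 0.765 × 0.21 × 0.30 = 0.048195
Normalizing constant Z = 0.029876 + 0.020958 + 0.048195 = 0.099028.
P(Venard | evidence) = 0.048195 / 0.099028 ≈ 0.487.

0.487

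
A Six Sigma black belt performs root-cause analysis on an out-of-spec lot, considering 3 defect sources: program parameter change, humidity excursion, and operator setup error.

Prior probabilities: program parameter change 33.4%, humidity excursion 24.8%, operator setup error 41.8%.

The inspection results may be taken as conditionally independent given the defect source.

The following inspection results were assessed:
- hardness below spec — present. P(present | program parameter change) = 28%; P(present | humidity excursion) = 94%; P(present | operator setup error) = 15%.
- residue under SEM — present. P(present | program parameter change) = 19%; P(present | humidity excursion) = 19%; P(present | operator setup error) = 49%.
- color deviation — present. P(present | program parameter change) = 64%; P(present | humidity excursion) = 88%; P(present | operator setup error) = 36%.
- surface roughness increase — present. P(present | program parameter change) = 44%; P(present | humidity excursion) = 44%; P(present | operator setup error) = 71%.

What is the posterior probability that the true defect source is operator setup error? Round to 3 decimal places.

Multiply each prior by the joint likelihood of the inspection result pattern:
  program parameter change: 0.334 × 0.28 × 0.19 × 0.64 × 0.44 = 0.0050037
  humidity excursion: 0.248 × 0.94 × 0.19 × 0.88 × 0.44 = 0.01715
  operator setup error: 0.418 × 0.15 × 0.49 × 0.36 × 0.71 = 0.0078528
Marginal likelihood of the evidence = 0.030007.
P(operator setup error | evidence) = 0.0078528 / 0.030007 ≈ 0.262.

0.262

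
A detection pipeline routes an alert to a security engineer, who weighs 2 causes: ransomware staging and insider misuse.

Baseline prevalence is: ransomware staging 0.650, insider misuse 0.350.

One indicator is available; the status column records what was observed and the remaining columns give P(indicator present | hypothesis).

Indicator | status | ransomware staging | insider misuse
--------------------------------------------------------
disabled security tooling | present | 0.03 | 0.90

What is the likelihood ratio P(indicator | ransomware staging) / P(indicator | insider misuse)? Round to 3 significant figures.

Likelihood of this indicator under each hypothesis:
  ransomware staging: 0.03
  insider misuse: 0.9
Bayes factor = 0.03 / 0.9 ≈ 0.0333

0.0333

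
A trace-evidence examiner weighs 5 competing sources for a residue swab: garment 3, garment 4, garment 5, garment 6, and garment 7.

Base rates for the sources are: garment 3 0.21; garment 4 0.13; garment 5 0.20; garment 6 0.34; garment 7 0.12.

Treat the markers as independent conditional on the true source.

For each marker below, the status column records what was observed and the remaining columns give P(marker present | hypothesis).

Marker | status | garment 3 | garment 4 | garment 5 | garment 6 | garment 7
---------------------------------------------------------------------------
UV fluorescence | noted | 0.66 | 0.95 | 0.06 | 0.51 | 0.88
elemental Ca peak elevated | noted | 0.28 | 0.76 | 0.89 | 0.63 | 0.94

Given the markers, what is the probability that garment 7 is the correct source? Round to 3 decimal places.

For each hypothesis, the unnormalized posterior weight is prior × product of the marker likelihoods:
  garment 3: 0.21 × 0.66 × 0.28 = 0.038808
  garment 4: 0.13 × 0.95 × 0.76 = 0.09386
  garment 5: 0.20 × 0.06 × 0.89 = 0.01068
  garment 6: 0.34 × 0.51 × 0.63 = 0.10924
  garment 7: 0.12 × 0.88 × 0.94 = 0.099264
The unnormalized weights sum to 0.35185.
P(garment 7 | evidence) = 0.099264 / 0.35185 ≈ 0.282.

0.282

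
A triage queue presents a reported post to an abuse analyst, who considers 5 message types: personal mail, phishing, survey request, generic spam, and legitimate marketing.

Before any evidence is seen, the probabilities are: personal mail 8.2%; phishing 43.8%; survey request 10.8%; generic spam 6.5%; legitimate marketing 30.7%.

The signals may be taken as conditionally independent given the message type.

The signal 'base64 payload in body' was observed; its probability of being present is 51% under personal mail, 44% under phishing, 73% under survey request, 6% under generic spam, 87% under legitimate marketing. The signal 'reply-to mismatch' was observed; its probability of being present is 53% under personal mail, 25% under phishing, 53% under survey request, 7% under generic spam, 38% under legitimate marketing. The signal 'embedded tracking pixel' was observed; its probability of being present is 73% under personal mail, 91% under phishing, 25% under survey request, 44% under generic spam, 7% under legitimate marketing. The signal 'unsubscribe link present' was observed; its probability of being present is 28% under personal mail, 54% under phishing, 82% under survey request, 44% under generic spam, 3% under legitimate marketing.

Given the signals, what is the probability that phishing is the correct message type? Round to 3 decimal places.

0.639

By Bayes' rule with conditional independence, the unnormalized weight for each hypothesis is prior × ∏ likelihoods:
  personal mail: 0.082 × 0.51 × 0.53 × 0.73 × 0.28 = 0.0045304
  phishing: 0.438 × 0.44 × 0.25 × 0.91 × 0.54 = 0.023676
  survey request: 0.108 × 0.73 × 0.53 × 0.25 × 0.82 = 0.008566
  generic spam: 0.065 × 0.06 × 0.07 × 0.44 × 0.44 = 5.2853e-05
  legitimate marketing: 0.307 × 0.87 × 0.38 × 0.07 × 0.03 = 0.00021314
The unnormalized weights sum to 0.037038.
P(phishing | evidence) = 0.023676 / 0.037038 ≈ 0.639.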